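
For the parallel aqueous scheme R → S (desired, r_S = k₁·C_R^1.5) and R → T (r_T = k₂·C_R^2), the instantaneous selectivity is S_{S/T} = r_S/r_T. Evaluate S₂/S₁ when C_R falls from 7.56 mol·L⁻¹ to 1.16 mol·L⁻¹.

2.55

S_{S/T} = (k₁/k₂)·C_R^-0.5, so S₂/S₁ = (C_{R,2}/C_{R,1})^-0.5.
= (1.16/7.56)^(-0.5) = (0.1534)^(-0.5) = 2.55.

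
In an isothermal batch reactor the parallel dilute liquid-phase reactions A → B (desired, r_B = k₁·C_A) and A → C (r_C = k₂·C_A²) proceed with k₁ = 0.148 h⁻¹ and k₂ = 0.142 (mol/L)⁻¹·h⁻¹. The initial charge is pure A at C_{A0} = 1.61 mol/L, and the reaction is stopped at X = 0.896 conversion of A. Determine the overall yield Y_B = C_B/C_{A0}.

C_A = C_{A0}(1−X) = 0.1674 mol/L.
Along a PFR/batch, dC_B/dC_A = −r_B/(r_B+r_C) = −k₁/(k₁+k₂·C_A).
Integrating from C_{A0} to C_A: C_B = (0.148/0.142)·ln[(0.148+0.142·1.61)/(0.148+0.142·0.167)] = 1.042·ln(0.3766/0.1718) = 0.8182 mol/L.
Y_B = C_B/C_{A0} = 0.8182/1.61 = 0.508.

0.508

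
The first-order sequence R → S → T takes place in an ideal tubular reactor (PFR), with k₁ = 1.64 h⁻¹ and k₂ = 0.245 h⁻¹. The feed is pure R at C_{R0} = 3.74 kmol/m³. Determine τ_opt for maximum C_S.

1.36 h

For first-order series the maximum of C_S occurs at τ_opt = ln(k₂/k₁)/(k₂−k₁).
= ln(0.245/1.64)/(0.245−1.64) = ln(0.1494)/-1.395 = -1.901/-1.395 = 1.36 h.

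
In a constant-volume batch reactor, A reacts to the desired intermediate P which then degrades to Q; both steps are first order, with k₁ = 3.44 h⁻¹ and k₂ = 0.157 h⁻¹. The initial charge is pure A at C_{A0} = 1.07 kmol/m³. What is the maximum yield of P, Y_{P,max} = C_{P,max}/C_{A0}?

Evaluating C_P at t_opt = ln(k₂/k₁)/(k₂−k₁) gives C_{P,max}/C_{A0} = (k₁/k₂)^[k₂/(k₂−k₁)].
= (3.44/0.157)^(0.157/(0.157−3.44)) = (21.91)^(-0.04782) = 0.8628.

0.863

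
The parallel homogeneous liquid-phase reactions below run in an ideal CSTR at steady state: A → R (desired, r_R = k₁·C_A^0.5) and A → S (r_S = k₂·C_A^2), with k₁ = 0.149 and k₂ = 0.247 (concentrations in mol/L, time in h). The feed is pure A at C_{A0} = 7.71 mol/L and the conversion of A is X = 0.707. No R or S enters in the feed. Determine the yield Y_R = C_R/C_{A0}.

0.107

Exit C_A = C_{A0}(1−X) = 7.71×0.293 = 2.259 mol/L.
In a CSTR the entire volume is at exit conditions, so r_R = 0.149×2.259^0.5 = 0.2239 and r_S = 0.247×2.259^2 = 1.260.
Fraction of consumed A going to R: r_R/(r_R+r_S) = 0.1509.
C_R = 0.1509·C_{A0}·X = 0.1509×7.71×0.707 = 0.822 mol/L; Y_R = C_R/C_{A0} = 0.107.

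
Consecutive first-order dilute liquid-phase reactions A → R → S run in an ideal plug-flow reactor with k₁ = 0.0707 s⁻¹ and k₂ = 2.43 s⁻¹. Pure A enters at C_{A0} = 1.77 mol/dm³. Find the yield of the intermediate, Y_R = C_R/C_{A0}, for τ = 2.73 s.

The intermediate concentration in a first-order A→B→C sequence is C_R = k₁C_{A0}(e^(−k₁τ) − e^(−k₂τ))/(k₂−k₁).
e^(−k₁τ) = e^(−0.0707×2.73) = e^(−0.1930) = 0.8245; e^(−k₂τ) = e^(−6.634) = 0.001315.
C_R = 0.0707×1.77/(2.43−0.0707) × (0.8245−0.001315) = 0.05304×0.8232 = 0.04366 mol/dm³.
Y_R = C_R/C_{A0} = 0.04366/1.77 = 0.0247.

0.0247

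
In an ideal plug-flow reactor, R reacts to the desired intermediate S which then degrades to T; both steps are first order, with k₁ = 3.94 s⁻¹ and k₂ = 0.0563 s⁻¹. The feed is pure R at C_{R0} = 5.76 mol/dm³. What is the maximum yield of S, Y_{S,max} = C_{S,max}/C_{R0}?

0.940

At the optimum, C_{S,max}/C_{R0} = (k₁/k₂)^[k₂/(k₂−k₁)].
= (3.94/0.0563)^(0.0563/(0.0563−3.94)) = (69.98)^(-0.01450) = 0.9403.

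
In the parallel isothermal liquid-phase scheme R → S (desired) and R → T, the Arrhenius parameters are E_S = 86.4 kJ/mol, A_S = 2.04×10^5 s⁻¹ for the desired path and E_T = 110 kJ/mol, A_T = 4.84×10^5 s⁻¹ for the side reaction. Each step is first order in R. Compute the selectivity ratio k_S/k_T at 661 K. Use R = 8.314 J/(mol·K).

With equal orders, S_{S/T} = k_S/k_T = (A_S/A_T)·exp[(E_T−E_S)/(RT)].
(E_T−E_S)/(RT) = (110−86.4)×10³/(8.314×661) = 23600/5496 = 4.294.
k_S/k_T = (2.04×10^5/4.84×10^5)·exp(4.294) = 0.4215 × 73.29 = 30.9.

30.9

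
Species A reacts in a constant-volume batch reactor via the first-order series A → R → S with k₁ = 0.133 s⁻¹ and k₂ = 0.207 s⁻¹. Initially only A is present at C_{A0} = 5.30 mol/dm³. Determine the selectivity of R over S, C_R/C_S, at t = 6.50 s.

0.998

The intermediate concentration in a first-order A→B→C sequence is C_R = k₁C_{A0}(e^(−k₁t) − e^(−k₂t))/(k₂−k₁).
e^(−k₁t) = e^(−0.133×6.50) = e^(−0.8645) = 0.4213; e^(−k₂t) = e^(−1.345) = 0.2604.
C_R = 0.133×5.30/(0.207−0.133) × (0.4213−0.2604) = 9.526×0.1609 = 1.532 mol/dm³.
C_A = C_{A0}e^(−k₁t) = 2.233 mol/dm³, so C_S = C_{A0}−C_A−C_R = 1.535 mol/dm³; C_R/C_S = 0.998.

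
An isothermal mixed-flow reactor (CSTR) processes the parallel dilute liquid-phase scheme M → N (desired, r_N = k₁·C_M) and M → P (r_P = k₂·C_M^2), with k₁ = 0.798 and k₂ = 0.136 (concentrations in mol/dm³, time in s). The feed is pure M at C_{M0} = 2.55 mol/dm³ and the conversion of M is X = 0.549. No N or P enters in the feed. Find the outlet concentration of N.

1.17 mol/dm³

Exit C_M = C_{M0}(1−X) = 2.55×0.451 = 1.150 mol/dm³.
Rates in a CSTR are evaluated at the outlet concentration: r_N = 0.798×1.150 = 0.9177, r_P = 0.136×1.150^2 = 0.1799.
Fraction of consumed M going to N: r_N/(r_N+r_P) = 0.8361.
C_N = 0.8361·C_{M0}·X = 0.8361×2.55×0.549 = 1.17 mol/dm³.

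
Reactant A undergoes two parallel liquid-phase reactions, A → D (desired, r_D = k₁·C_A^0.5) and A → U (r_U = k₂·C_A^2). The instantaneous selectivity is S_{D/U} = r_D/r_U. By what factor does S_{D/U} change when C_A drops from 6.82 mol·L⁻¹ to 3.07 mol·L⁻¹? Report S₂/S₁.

3.31

S_{D/U} = (k₁/k₂)·C_A^-1.5, so S₂/S₁ = (C_{A,2}/C_{A,1})^-1.5.
= (3.07/6.82)^(-1.5) = (0.4501)^(-1.5) = 3.31.
Selectivity toward D rises as C_A falls — low-concentration operation is favoured.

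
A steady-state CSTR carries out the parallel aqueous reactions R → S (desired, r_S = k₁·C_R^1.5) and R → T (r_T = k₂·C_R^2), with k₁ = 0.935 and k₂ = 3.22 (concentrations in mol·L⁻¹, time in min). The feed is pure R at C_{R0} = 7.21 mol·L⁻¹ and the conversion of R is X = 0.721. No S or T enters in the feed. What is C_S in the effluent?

Exit C_R = C_{R0}(1−X) = 7.21×0.279 = 2.012 mol·L⁻¹.
In a CSTR the entire volume is at exit conditions, so r_S = 0.935×2.012^1.5 = 2.668 and r_T = 3.22×2.012^2 = 13.03.
Fraction of consumed R going to S: r_S/(r_S+r_T) = 0.1699.
C_S = 0.1699·C_{R0}·X = 0.1699×7.21×0.721 = 0.883 mol·L⁻¹.

0.883 mol·L⁻¹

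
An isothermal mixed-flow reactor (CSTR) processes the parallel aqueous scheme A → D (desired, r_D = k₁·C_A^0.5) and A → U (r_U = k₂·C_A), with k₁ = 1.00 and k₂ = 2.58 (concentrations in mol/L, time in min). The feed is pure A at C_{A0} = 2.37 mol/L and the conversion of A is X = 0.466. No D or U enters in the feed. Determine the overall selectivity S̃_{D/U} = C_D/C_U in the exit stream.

0.345

Exit C_A = C_{A0}(1−X) = 2.37×0.534 = 1.266 mol/L.
Rates in a CSTR are evaluated at the outlet concentration: r_D = 1.00×1.266^0.5 = 1.125, r_U = 2.58×1.266 = 3.265.
Overall selectivity = C_D/C_U = r_Dτ/(r_Uτ) = r_D/r_U = 0.345.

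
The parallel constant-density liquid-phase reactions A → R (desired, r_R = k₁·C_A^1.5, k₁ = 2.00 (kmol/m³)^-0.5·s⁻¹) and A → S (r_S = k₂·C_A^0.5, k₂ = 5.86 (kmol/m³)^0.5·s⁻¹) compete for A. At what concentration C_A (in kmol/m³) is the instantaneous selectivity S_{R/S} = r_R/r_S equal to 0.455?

S_{R/S} = (k₁/k₂)·C_A ⇒ C_A = S·k₂/k₁.
= 0.455×5.86/2.00 = 1.33 kmol/m³.

1.33 kmol/m³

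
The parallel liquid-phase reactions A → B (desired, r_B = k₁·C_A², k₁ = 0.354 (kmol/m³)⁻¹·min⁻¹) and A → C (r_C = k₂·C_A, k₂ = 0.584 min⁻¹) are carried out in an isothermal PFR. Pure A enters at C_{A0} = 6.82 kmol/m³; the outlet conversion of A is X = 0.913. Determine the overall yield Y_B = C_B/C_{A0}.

0.592

C_A = C_{A0}(1−X) = 0.5933 kmol/m³.
Along a PFR/batch, dC_C/dC_A = −r_C/(r_B+r_C) = −k₂/(k₂+k₁·C_A).
Integrating from C_{A0} to C_A: C_C = (0.584/0.354)·ln[(0.584+0.354·6.82)/(0.584+0.354·0.593)] = 1.650·ln(2.998/0.7940) = 2.192 kmol/m³.
Then C_B = (C_{A0}−C_A) − C_C = 6.227 − 2.192 = 4.035 kmol/m³.
Y_B = C_B/C_{A0} = 4.035/6.82 = 0.592.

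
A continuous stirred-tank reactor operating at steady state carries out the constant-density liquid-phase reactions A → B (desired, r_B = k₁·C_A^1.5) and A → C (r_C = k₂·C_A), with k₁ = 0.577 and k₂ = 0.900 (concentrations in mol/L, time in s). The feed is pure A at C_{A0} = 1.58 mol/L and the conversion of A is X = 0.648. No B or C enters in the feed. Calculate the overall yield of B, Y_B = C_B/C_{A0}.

0.210

Exit C_A = C_{A0}(1−X) = 1.58×0.352 = 0.5562 mol/L.
A CSTR operates uniformly at the exit composition, giving r_B = 0.2393 and r_C = 0.5005 (each k·C_A^n at C_A = 0.5562).
Fraction of consumed A going to B: r_B/(r_B+r_C) = 0.3235.
C_B = 0.3235·C_{A0}·X = 0.3235×1.58×0.648 = 0.331 mol/L; Y_B = C_B/C_{A0} = 0.210.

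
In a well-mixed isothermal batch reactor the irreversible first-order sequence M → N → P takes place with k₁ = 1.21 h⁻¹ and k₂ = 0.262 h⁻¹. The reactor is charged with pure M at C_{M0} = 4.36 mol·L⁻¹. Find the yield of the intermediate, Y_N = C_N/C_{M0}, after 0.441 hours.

0.389

For first-order series with pure M initially, C_N(t) = k₁C_{M0}/(k₂−k₁)·(e^(−k₁t) − e^(−k₂t)).
e^(−k₁t) = e^(−1.21×0.441) = e^(−0.5336) = 0.5865; e^(−k₂t) = e^(−0.1155) = 0.8909.
C_N = 1.21×4.36/(0.262−1.21) × (0.5865−0.8909) = (-5.565)×(-0.3044) = 1.694 mol·L⁻¹.
Y_N = C_N/C_{M0} = 1.694/4.36 = 0.389.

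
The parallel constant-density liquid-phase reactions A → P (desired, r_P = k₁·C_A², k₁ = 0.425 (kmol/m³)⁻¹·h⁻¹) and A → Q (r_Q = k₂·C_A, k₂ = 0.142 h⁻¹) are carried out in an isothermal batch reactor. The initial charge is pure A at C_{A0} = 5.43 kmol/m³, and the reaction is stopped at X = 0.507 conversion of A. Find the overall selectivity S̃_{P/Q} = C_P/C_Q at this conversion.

C_A = C_{A0}(1−X) = 2.677 kmol/m³.
Along a PFR/batch, dC_Q/dC_A = −r_Q/(r_P+r_Q) = −k₂/(k₂+k₁·C_A).
Integrating from C_{A0} to C_A: C_Q = (0.142/0.425)·ln[(0.142+0.425·5.43)/(0.142+0.425·2.68)] = 0.3341·ln(2.450/1.280) = 0.2170 kmol/m³.
Then C_P = (C_{A0}−C_A) − C_Q = 2.753 − 0.2170 = 2.536 kmol/m³.
S̃_{P/Q} = C_P/C_Q = 2.536/0.2170 = 11.7.

11.7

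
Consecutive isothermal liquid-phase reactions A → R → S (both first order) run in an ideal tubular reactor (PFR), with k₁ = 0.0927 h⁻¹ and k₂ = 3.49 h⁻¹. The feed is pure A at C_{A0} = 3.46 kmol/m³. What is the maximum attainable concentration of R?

0.0832 kmol/m³

Evaluating C_R at τ_opt = ln(k₂/k₁)/(k₂−k₁) gives C_{R,max}/C_{A0} = (k₁/k₂)^[k₂/(k₂−k₁)].
= (0.0927/3.49)^(3.49/(3.49−0.0927)) = (0.02656)^(1.027) = 0.02406.
C_{R,max} = 0.02406×3.46 = 0.0832 kmol/m³.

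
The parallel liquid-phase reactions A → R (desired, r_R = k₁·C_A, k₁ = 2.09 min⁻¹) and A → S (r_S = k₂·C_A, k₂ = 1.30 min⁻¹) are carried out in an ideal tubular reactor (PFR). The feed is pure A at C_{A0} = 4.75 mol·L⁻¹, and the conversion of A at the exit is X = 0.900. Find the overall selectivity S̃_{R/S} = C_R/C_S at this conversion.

C_A = C_{A0}(1−X) = 0.4750 mol·L⁻¹.
Both paths are first order in A, so the instantaneous fraction to R is constant: dC_R/d(−C_A) = k₁/(k₁+k₂) = 0.6165.
C_R = 0.6165·(C_{A0}−C_A) = 0.6165×4.275 = 2.64 mol·L⁻¹.
C_S = (C_{A0}−C_A)−C_R = 1.639 mol·L⁻¹; S̃_{R/S} = 2.636/1.639 = 1.61.

1.61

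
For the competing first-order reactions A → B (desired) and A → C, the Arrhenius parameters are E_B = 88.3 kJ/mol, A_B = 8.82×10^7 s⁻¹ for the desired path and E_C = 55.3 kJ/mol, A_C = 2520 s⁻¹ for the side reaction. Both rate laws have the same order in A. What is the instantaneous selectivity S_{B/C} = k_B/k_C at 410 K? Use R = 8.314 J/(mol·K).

2.19

Since both paths have the same order in A, the concentration cancels and S_{B/C} = k_B/k_C = (A_B/A_C)·exp[(E_C−E_B)/(RT)].
(E_C−E_B)/(RT) = (55.3−88.3)×10³/(8.314×410) = -33000/3409 = -9.681.
k_B/k_C = (8.82×10^7/2520)·exp(-9.681) = 35000 × 6.246×10^-5 = 2.19.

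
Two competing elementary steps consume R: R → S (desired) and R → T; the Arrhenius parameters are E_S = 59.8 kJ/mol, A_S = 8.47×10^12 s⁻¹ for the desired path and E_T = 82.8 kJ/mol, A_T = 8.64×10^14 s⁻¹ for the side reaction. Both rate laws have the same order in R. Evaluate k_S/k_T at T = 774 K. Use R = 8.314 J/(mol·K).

Since both paths have the same order in R, the concentration cancels and S_{S/T} = k_S/k_T = (A_S/A_T)·exp[(E_T−E_S)/(RT)].
(E_T−E_S)/(RT) = (82.8−59.8)×10³/(8.314×774) = 23000/6435 = 3.574.
k_S/k_T = (8.47×10^12/8.64×10^14)·exp(3.574) = 0.009803 × 35.67 = 0.350.

0.350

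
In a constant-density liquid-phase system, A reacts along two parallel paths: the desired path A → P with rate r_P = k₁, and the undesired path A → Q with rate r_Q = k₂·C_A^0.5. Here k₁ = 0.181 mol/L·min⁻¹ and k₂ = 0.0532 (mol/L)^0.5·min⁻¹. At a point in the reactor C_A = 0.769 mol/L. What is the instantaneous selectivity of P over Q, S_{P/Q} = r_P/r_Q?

S_{P/Q} = r_P/r_Q = (k₁)/(k₂·C_A^0.5) = (k₁/k₂)·C_A^-0.5.
= (0.181) / (0.0532×0.7690^0.5) = 0.1810/0.04665 = 3.88.
The undesired path is higher order in A, so low C_A (CSTR or dilute feed) favours P.

3.88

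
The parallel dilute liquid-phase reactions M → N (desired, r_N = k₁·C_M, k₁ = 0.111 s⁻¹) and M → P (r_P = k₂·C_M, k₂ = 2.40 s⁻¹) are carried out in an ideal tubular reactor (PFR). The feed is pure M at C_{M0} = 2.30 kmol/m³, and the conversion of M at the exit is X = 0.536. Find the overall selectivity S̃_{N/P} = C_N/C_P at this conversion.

0.0462

C_M = C_{M0}(1−X) = 1.067 kmol/m³.
Both paths are first order in M, so the instantaneous fraction to N is constant: dC_N/d(−C_M) = k₁/(k₁+k₂) = 0.04421.
C_N = 0.04421·(C_{M0}−C_M) = 0.04421×1.233 = 0.0545 kmol/m³.
C_P = (C_{M0}−C_M)−C_N = 1.178 kmol/m³; S̃_{N/P} = 0.05450/1.178 = 0.0462.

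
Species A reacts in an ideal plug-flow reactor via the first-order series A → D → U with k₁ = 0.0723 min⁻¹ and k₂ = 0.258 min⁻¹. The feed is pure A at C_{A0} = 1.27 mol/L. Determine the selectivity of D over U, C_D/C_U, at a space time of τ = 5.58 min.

1.02

For first-order series with pure A initially, C_D(τ) = k₁C_{A0}/(k₂−k₁)·(e^(−k₁τ) − e^(−k₂τ)).
e^(−k₁τ) = e^(−0.0723×5.58) = e^(−0.4034) = 0.6680; e^(−k₂τ) = e^(−1.440) = 0.2370.
C_D = 0.0723×1.27/(0.258−0.0723) × (0.6680−0.2370) = 0.4945×0.4310 = 0.2131 mol/L.
C_A = C_{A0}e^(−k₁τ) = 0.8484 mol/L, so C_U = C_{A0}−C_A−C_D = 0.2085 mol/L; C_D/C_U = 1.02.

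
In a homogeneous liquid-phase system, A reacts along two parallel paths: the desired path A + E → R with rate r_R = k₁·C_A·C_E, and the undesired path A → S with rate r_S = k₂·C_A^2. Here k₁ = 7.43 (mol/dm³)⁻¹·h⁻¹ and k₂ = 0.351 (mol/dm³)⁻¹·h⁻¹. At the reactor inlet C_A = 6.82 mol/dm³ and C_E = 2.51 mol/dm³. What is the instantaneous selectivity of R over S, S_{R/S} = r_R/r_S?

7.79

S_{R/S} = r_R/r_S = (k₁·C_A·C_E)/(k₂·C_A^2) = (k₁/k₂)·C_A⁻¹·C_E.
= (7.43×6.820×2.510) / (0.351×6.820^2) = 127.2/16.33 = 7.79.
The undesired path is higher order in A, so low C_A (CSTR or dilute feed) favours R.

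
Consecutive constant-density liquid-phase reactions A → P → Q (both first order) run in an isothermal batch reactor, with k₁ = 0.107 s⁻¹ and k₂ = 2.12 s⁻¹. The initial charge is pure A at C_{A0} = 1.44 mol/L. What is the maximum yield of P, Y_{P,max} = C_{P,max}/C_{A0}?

For a first-order series the maximum intermediate yield is C_{P,max}/C_{A0} = (k₁/k₂)^[k₂/(k₂−k₁)].
= (0.107/2.12)^(2.12/(2.12−0.107)) = (0.05047)^(1.053) = 0.04306.

0.0431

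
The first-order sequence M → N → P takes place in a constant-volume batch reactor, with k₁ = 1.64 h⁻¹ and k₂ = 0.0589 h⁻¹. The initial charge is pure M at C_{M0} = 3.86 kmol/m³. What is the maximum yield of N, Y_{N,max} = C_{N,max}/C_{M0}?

At the optimum, C_{N,max}/C_{M0} = (k₁/k₂)^[k₂/(k₂−k₁)].
= (1.64/0.0589)^(0.0589/(0.0589−1.64)) = (27.84)^(-0.03725) = 0.8834.

0.883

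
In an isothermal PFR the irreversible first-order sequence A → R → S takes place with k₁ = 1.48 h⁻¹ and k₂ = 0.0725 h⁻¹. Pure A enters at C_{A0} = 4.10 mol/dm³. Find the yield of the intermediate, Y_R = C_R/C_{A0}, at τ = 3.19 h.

For first-order series with pure A initially, C_R(τ) = k₁C_{A0}/(k₂−k₁)·(e^(−k₁τ) − e^(−k₂τ)).
e^(−k₁τ) = e^(−1.48×3.19) = e^(−4.721) = 0.008904; e^(−k₂τ) = e^(−0.2313) = 0.7935.
C_R = 1.48×4.10/(0.0725−1.48) × (0.008904−0.7935) = (-4.311)×(-0.7846) = 3.383 mol/dm³.
Y_R = C_R/C_{A0} = 3.383/4.10 = 0.825.

0.825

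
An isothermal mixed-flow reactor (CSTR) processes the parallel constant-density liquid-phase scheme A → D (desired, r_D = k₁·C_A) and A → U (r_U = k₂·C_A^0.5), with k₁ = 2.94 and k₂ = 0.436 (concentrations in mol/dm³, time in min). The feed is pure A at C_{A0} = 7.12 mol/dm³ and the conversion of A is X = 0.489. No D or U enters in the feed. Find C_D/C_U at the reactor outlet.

Exit C_A = C_{A0}(1−X) = 7.12×0.511 = 3.638 mol/dm³.
In a CSTR the entire volume is at exit conditions, so r_D = 2.94×3.638 = 10.70 and r_U = 0.436×3.638^0.5 = 0.8316.
Overall selectivity = C_D/C_U = r_Dτ/(r_Uτ) = r_D/r_U = 12.9.

12.9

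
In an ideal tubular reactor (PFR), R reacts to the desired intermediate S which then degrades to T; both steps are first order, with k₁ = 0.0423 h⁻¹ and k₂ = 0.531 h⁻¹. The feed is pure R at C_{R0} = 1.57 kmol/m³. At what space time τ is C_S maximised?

5.18 h

For first-order series the maximum of C_S occurs at τ_opt = ln(k₂/k₁)/(k₂−k₁).
= ln(0.531/0.0423)/(0.531−0.0423) = ln(12.55)/0.4887 = 2.530/0.4887 = 5.18 h.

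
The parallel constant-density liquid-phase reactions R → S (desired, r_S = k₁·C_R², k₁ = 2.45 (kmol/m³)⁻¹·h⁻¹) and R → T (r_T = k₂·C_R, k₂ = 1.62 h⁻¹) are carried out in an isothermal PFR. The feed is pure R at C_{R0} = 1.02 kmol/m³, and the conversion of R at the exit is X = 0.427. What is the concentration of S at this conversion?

C_R = C_{R0}(1−X) = 0.5845 kmol/m³.
Along a PFR/batch, dC_T/dC_R = −r_T/(r_S+r_T) = −k₂/(k₂+k₁·C_R).
Integrating from C_{R0} to C_R: C_T = (1.62/2.45)·ln[(1.62+2.45·1.02)/(1.62+2.45·0.584)] = 0.6612·ln(4.119/3.052) = 0.1983 kmol/m³.
Then C_S = (C_{R0}−C_R) − C_T = 0.4355 − 0.1983 = 0.2373 kmol/m³.

0.237 kmol/m³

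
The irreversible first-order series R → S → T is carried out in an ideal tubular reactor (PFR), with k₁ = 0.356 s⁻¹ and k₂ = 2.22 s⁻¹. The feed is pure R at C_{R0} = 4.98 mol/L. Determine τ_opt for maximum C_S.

0.982 s

The intermediate peaks when r₁ = r₂, i.e. k₁e^(−k₁τ) = k₂e^(−k₂τ), giving τ_opt = ln(k₂/k₁)/(k₂−k₁).
= ln(2.22/0.356)/(2.22−0.356) = ln(6.236)/1.864 = 1.830/1.864 = 0.982 s.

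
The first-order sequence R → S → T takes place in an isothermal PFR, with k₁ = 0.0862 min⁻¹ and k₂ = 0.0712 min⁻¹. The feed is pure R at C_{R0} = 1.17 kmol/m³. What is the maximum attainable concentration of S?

At the optimum, C_{S,max}/C_{R0} = (k₁/k₂)^[k₂/(k₂−k₁)].
= (0.0862/0.0712)^(0.0712/(0.0712−0.0862)) = (1.211)^(-4.747) = 0.4035.
C_{S,max} = 0.4035×1.17 = 0.472 kmol/m³.

0.472 kmol/m³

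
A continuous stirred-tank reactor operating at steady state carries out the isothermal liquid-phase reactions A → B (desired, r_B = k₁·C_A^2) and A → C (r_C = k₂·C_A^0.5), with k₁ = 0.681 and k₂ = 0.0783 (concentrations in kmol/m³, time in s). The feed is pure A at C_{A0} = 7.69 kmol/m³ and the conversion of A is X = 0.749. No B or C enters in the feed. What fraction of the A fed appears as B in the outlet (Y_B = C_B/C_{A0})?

Exit C_A = C_{A0}(1−X) = 7.69×0.251 = 1.930 kmol/m³.
A CSTR operates uniformly at the exit composition, giving r_B = 2.537 and r_C = 0.1088 (each k·C_A^n at C_A = 1.930).
Fraction of consumed A going to B: r_B/(r_B+r_C) = 0.9589.
C_B = 0.9589·C_{A0}·X = 0.9589×7.69×0.749 = 5.52 kmol/m³; Y_B = C_B/C_{A0} = 0.718.

0.718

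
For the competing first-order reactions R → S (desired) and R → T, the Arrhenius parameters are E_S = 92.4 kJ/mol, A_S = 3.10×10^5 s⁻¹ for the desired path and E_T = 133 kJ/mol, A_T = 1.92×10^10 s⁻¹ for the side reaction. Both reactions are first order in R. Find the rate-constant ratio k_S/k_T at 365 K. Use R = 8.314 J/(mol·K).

10.4

With equal orders, S_{S/T} = k_S/k_T = (A_S/A_T)·exp[(E_T−E_S)/(RT)].
(E_T−E_S)/(RT) = (133−92.4)×10³/(8.314×365) = 40600/3035 = 13.38.
k_S/k_T = (3.10×10^5/1.92×10^10)·exp(13.38) = 1.615×10^-5 × 6.463×10^5 = 10.4.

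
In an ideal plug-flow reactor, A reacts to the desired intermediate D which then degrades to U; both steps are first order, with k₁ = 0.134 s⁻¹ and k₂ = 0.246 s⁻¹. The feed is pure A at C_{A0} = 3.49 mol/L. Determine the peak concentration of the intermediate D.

0.919 mol/L

Evaluating C_D at τ_opt = ln(k₂/k₁)/(k₂−k₁) gives C_{D,max}/C_{A0} = (k₁/k₂)^[k₂/(k₂−k₁)].
= (0.134/0.246)^(0.246/(0.246−0.134)) = (0.5447)^(2.196) = 0.2633.
C_{D,max} = 0.2633×3.49 = 0.919 mol/L.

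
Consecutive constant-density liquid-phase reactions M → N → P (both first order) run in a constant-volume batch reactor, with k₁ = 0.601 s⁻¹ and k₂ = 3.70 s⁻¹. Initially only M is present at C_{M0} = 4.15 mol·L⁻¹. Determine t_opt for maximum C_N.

0.586 s

For first-order series the maximum of C_N occurs at t_opt = ln(k₂/k₁)/(k₂−k₁).
= ln(3.70/0.601)/(3.70−0.601) = ln(6.156)/3.099 = 1.817/3.099 = 0.586 s.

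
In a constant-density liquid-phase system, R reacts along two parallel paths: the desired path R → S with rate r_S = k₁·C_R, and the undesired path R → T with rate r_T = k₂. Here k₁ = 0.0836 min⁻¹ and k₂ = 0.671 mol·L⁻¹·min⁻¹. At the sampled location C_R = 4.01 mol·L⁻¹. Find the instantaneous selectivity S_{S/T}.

0.500

S_{S/T} = r_S/r_T = (k₁·C_R)/(k₂) = (k₁/k₂)·C_R.
= (0.0836×4.010) / (0.671) = 0.3352/0.6710 = 0.500.
Since the desired path is higher order in R, keeping C_R high (PFR or concentrated feed) favours S.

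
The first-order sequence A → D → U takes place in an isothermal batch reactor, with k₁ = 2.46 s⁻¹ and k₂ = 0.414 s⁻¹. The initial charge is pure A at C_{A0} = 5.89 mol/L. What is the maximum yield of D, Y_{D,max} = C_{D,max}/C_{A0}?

0.697

At the optimum, C_{D,max}/C_{A0} = (k₁/k₂)^[k₂/(k₂−k₁)].
= (2.46/0.414)^(0.414/(0.414−2.46)) = (5.942)^(-0.2023) = 0.6973.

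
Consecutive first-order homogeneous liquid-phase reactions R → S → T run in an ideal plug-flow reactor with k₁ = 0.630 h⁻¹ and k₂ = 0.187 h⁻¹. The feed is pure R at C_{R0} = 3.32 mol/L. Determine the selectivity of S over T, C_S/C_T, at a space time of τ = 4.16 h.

1.46

Solving the coupled first-order balances gives C_S(τ) = [k₁/(k₂−k₁)]·C_{R0}·(e^(−k₁τ) − e^(−k₂τ)).
e^(−k₁τ) = e^(−0.630×4.16) = e^(−2.621) = 0.07274; e^(−k₂τ) = e^(−0.7779) = 0.4594.
C_S = 0.630×3.32/(0.187−0.630) × (0.07274−0.4594) = (-4.721)×(-0.3866) = 1.825 mol/L.
C_R = C_{R0}e^(−k₁τ) = 0.2415 mol/L, so C_T = C_{R0}−C_R−C_S = 1.253 mol/L; C_S/C_T = 1.46.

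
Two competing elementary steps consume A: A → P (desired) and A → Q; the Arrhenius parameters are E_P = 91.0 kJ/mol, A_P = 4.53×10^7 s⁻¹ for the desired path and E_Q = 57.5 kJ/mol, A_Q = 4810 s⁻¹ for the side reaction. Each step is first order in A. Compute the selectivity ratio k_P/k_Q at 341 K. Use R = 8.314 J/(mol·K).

0.0695

Since both paths have the same order in A, the concentration cancels and S_{P/Q} = k_P/k_Q = (A_P/A_Q)·exp[(E_Q−E_P)/(RT)].
(E_Q−E_P)/(RT) = (57.5−91.0)×10³/(8.314×341) = -33500/2835 = -11.82.
k_P/k_Q = (4.53×10^7/4810)·exp(-11.82) = 9418 × 7.383×10^-6 = 0.0695.
Since E_P > E_Q, raising the temperature improves selectivity toward P.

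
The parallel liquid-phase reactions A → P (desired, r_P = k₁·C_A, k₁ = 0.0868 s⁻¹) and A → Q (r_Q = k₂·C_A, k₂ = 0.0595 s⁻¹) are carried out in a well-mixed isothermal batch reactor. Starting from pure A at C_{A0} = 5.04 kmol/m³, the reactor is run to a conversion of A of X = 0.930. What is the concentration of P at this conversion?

2.78 kmol/m³

C_A = C_{A0}(1−X) = 0.3528 kmol/m³.
Both paths are first order in A, so the instantaneous fraction to P is constant: dC_P/d(−C_A) = k₁/(k₁+k₂) = 0.5933.
C_P = 0.5933·(C_{A0}−C_A) = 0.5933×4.687 = 2.78 kmol/m³.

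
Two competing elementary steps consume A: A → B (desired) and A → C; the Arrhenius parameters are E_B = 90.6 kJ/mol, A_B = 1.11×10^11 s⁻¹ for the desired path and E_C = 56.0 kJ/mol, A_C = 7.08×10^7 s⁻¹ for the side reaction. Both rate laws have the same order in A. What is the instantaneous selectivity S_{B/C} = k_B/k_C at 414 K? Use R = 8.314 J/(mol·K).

0.0676

With equal orders, S_{B/C} = k_B/k_C = (A_B/A_C)·exp[(E_C−E_B)/(RT)].
(E_C−E_B)/(RT) = (56.0−90.6)×10³/(8.314×414) = -34600/3442 = -10.05.
k_B/k_C = (1.11×10^11/7.08×10^7)·exp(-10.05) = 1568 × 4.309×10^-5 = 0.0676.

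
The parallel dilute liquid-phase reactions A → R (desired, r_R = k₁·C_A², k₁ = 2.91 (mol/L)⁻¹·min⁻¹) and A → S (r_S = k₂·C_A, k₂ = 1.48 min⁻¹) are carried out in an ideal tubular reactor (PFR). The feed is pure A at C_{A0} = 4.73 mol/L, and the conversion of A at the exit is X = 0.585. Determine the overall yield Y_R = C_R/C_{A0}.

C_A = C_{A0}(1−X) = 1.963 mol/L.
Along a PFR/batch, dC_S/dC_A = −r_S/(r_R+r_S) = −k₂/(k₂+k₁·C_A).
Integrating from C_{A0} to C_A: C_S = (1.48/2.91)·ln[(1.48+2.91·4.73)/(1.48+2.91·1.96)] = 0.5086·ln(15.24/7.192) = 0.3821 mol/L.
Then C_R = (C_{A0}−C_A) − C_S = 2.767 − 0.3821 = 2.385 mol/L.
Y_R = C_R/C_{A0} = 2.385/4.73 = 0.504.

0.504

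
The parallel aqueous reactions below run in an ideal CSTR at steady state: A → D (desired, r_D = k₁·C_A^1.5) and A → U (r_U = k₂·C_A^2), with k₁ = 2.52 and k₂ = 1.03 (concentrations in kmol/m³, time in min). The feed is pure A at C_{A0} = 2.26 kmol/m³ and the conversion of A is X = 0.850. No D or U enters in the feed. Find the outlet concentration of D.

1.55 kmol/m³

Exit C_A = C_{A0}(1−X) = 2.26×0.150 = 0.3390 kmol/m³.
In a CSTR the entire volume is at exit conditions, so r_D = 2.52×0.3390^1.5 = 0.4974 and r_U = 1.03×0.3390^2 = 0.1184.
Fraction of consumed A going to D: r_D/(r_D+r_U) = 0.8078.
C_D = 0.8078·C_{A0}·X = 0.8078×2.26×0.850 = 1.55 kmol/m³.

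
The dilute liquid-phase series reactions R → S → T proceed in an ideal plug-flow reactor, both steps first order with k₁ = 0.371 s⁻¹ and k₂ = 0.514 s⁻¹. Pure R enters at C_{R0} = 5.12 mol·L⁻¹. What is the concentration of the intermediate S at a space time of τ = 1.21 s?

1.35 mol·L⁻¹

Solving the coupled first-order balances gives C_S(τ) = [k₁/(k₂−k₁)]·C_{R0}·(e^(−k₁τ) − e^(−k₂τ)).
e^(−k₁τ) = e^(−0.371×1.21) = e^(−0.4489) = 0.6383; e^(−k₂τ) = e^(−0.6219) = 0.5369.
C_S = 0.371×5.12/(0.514−0.371) × (0.6383−0.5369) = 13.28×0.1014 = 1.347 mol·L⁻¹.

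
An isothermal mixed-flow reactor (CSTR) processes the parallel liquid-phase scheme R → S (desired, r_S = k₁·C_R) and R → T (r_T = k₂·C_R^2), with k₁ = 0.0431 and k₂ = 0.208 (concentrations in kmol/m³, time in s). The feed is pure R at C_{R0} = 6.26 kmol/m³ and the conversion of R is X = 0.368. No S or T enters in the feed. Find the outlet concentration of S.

0.115 kmol/m³

Exit C_R = C_{R0}(1−X) = 6.26×0.632 = 3.956 kmol/m³.
A CSTR operates uniformly at the exit composition, giving r_S = 0.1705 and r_T = 3.256 (each k·C_R^n at C_R = 3.956).
Fraction of consumed R going to S: r_S/(r_S+r_T) = 0.04977.
C_S = 0.04977·C_{R0}·X = 0.04977×6.26×0.368 = 0.115 kmol/m³.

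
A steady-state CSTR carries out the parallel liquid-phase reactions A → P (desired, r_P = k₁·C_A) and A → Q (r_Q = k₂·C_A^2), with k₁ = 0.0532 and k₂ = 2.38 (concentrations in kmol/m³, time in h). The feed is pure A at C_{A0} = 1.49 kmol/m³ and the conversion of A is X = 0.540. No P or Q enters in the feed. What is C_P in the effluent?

0.0254 kmol/m³

Exit C_A = C_{A0}(1−X) = 1.49×0.460 = 0.6854 kmol/m³.
In a CSTR the entire volume is at exit conditions, so r_P = 0.0532×0.6854 = 0.03646 and r_Q = 2.38×0.6854^2 = 1.118.
Fraction of consumed A going to P: r_P/(r_P+r_Q) = 0.03158.
C_P = 0.03158·C_{A0}·X = 0.03158×1.49×0.540 = 0.0254 kmol/m³.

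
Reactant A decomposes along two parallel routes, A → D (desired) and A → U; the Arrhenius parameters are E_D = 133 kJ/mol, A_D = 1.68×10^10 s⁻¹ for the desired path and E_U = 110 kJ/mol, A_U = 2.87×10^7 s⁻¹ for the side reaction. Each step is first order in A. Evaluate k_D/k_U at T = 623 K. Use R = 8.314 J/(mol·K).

6.90

Since both paths have the same order in A, the concentration cancels and S_{D/U} = k_D/k_U = (A_D/A_U)·exp[(E_U−E_D)/(RT)].
(E_U−E_D)/(RT) = (110−133)×10³/(8.314×623) = -23000/5180 = -4.440.
k_D/k_U = (1.68×10^10/2.87×10^7)·exp(-4.440) = 585.4 × 0.01179 = 6.90.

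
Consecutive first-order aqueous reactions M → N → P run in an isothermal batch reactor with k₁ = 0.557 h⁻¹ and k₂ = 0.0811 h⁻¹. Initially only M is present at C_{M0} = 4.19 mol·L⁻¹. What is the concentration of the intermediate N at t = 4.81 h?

2.98 mol·L⁻¹

For first-order series with pure M initially, C_N(t) = k₁C_{M0}/(k₂−k₁)·(e^(−k₁t) − e^(−k₂t)).
e^(−k₁t) = e^(−0.557×4.81) = e^(−2.679) = 0.06862; e^(−k₂t) = e^(−0.3901) = 0.6770.
C_N = 0.557×4.19/(0.0811−0.557) × (0.06862−0.6770) = (-4.904)×(-0.6084) = 2.983 mol·L⁻¹.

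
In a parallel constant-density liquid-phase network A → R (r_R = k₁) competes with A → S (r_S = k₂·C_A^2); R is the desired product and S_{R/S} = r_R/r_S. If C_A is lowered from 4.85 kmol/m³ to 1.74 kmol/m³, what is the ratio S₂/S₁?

S_{R/S} = (k₁/k₂)·C_A^-2, so S₂/S₁ = (C_{A,2}/C_{A,1})^-2.
= (1.74/4.85)^(-2) = (0.3588)^(-2) = 7.77.

7.77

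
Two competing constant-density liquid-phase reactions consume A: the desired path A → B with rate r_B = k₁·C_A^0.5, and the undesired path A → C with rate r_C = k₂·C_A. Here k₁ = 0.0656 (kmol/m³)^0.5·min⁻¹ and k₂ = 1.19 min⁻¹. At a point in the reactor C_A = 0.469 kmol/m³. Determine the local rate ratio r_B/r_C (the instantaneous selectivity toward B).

0.0805

S_{B/C} = r_B/r_C = (k₁·C_A^0.5)/(k₂·C_A) = (k₁/k₂)·C_A^-0.5.
= (0.0656×0.4690^0.5) / (1.19×0.4690) = 0.04493/0.5581 = 0.0805.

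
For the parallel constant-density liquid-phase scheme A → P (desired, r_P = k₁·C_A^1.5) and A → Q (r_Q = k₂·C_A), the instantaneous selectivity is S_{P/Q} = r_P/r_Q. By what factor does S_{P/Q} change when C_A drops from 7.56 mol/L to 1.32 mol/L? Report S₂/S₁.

S_{P/Q} = (k₁/k₂)·C_A^0.5, so S₂/S₁ = (C_{A,2}/C_{A,1})^0.5.
= (1.32/7.56)^0.5 = (0.1746)^0.5 = 0.418.
Selectivity toward P falls as C_A falls — high-concentration operation is favoured.

0.418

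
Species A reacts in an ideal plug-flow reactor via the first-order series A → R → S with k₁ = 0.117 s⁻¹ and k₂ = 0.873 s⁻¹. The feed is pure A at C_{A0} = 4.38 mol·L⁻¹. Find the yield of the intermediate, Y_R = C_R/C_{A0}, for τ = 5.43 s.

0.0806

Solving the coupled first-order balances gives C_R(τ) = [k₁/(k₂−k₁)]·C_{A0}·(e^(−k₁τ) − e^(−k₂τ)).
e^(−k₁τ) = e^(−0.117×5.43) = e^(−0.6353) = 0.5298; e^(−k₂τ) = e^(−4.740) = 0.008735.
C_R = 0.117×4.38/(0.873−0.117) × (0.5298−0.008735) = 0.6779×0.5210 = 0.3532 mol·L⁻¹.
Y_R = C_R/C_{A0} = 0.3532/4.38 = 0.0806.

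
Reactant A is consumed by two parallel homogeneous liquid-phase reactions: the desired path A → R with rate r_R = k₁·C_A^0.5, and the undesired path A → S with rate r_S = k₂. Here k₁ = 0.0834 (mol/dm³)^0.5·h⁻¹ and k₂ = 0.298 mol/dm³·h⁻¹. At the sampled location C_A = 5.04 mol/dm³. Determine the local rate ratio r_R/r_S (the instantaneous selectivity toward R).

S_{R/S} = r_R/r_S = (k₁·C_A^0.5)/(k₂) = (k₁/k₂)·C_A^0.5.
= (0.0834×5.040^0.5) / (0.298) = 0.1872/0.2980 = 0.628.

0.628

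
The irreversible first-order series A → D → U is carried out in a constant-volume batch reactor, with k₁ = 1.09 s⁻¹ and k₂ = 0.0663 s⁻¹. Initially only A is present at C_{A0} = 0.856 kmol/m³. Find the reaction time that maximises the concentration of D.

For first-order series the maximum of C_D occurs at t_opt = ln(k₂/k₁)/(k₂−k₁).
= ln(0.0663/1.09)/(0.0663−1.09) = ln(0.06083)/-1.024 = -2.800/-1.024 = 2.73 s.

2.73 s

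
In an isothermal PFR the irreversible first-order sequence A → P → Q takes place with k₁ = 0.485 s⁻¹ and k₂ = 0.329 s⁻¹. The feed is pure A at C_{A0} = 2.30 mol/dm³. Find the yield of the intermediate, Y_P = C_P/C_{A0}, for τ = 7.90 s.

The intermediate concentration in a first-order A→B→C sequence is C_P = k₁C_{A0}(e^(−k₁τ) − e^(−k₂τ))/(k₂−k₁).
e^(−k₁τ) = e^(−0.485×7.90) = e^(−3.832) = 0.02168; e^(−k₂τ) = e^(−2.599) = 0.07434.
C_P = 0.485×2.30/(0.329−0.485) × (0.02168−0.07434) = (-7.151)×(-0.05266) = 0.3766 mol/dm³.
Y_P = C_P/C_{A0} = 0.3766/2.30 = 0.164.

0.164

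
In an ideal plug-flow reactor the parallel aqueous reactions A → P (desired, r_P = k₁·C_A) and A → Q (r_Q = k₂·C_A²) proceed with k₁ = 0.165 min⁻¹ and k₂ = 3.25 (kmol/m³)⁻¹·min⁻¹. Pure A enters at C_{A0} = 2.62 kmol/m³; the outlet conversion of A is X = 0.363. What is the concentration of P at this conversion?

0.0223 kmol/m³

C_A = C_{A0}(1−X) = 1.669 kmol/m³.
Along a PFR/batch, dC_P/dC_A = −r_P/(r_P+r_Q) = −k₁/(k₁+k₂·C_A).
Integrating from C_{A0} to C_A: C_P = (0.165/3.25)·ln[(0.165+3.25·2.62)/(0.165+3.25·1.67)] = 0.05077·ln(8.680/5.589) = 0.02235 kmol/m³.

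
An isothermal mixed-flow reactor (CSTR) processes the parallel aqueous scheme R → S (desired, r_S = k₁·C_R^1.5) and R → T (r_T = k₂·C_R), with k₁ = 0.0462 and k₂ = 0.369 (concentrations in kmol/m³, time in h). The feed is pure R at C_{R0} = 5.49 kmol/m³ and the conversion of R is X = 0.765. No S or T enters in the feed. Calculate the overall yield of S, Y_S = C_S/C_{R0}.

0.0952

Exit C_R = C_{R0}(1−X) = 5.49×0.235 = 1.290 kmol/m³.
In a CSTR the entire volume is at exit conditions, so r_S = 0.0462×1.290^1.5 = 0.06770 and r_T = 0.369×1.290 = 0.4761.
Fraction of consumed R going to S: r_S/(r_S+r_T) = 0.1245.
C_S = 0.1245·C_{R0}·X = 0.1245×5.49×0.765 = 0.523 kmol/m³; Y_S = C_S/C_{R0} = 0.0952.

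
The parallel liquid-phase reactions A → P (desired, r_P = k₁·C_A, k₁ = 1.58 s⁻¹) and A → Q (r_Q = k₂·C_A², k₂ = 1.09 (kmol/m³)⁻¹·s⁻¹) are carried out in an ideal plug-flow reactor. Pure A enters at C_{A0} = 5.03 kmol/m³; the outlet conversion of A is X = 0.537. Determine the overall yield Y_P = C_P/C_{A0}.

C_A = C_{A0}(1−X) = 2.329 kmol/m³.
Along a PFR/batch, dC_P/dC_A = −r_P/(r_P+r_Q) = −k₁/(k₁+k₂·C_A).
Integrating from C_{A0} to C_A: C_P = (1.58/1.09)·ln[(1.58+1.09·5.03)/(1.58+1.09·2.33)] = 1.450·ln(7.063/4.118) = 0.7818 kmol/m³.
Y_P = C_P/C_{A0} = 0.7818/5.03 = 0.155.

0.155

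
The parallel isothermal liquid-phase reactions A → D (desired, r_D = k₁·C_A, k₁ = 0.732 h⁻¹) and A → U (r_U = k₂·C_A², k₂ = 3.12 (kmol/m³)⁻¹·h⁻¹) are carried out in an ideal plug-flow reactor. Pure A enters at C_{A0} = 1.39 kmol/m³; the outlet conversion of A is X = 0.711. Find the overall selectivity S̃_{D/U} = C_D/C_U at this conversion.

C_A = C_{A0}(1−X) = 0.4017 kmol/m³.
Along a PFR/batch, dC_D/dC_A = −r_D/(r_D+r_U) = −k₁/(k₁+k₂·C_A).
Integrating from C_{A0} to C_A: C_D = (0.732/3.12)·ln[(0.732+3.12·1.39)/(0.732+3.12·0.402)] = 0.2346·ln(5.069/1.985) = 0.2199 kmol/m³.
C_U = (C_{A0}−C_A)−C_D = 0.7684 kmol/m³; S̃_{D/U} = 0.2199/0.7684 = 0.286.

0.286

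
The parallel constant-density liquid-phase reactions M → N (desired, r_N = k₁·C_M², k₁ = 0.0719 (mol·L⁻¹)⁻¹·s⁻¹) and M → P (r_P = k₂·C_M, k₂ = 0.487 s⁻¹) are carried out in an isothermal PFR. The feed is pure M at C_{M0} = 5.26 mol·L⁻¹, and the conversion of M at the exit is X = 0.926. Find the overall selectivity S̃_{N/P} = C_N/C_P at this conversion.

C_M = C_{M0}(1−X) = 0.3892 mol·L⁻¹.
Along a PFR/batch, dC_P/dC_M = −r_P/(r_N+r_P) = −k₂/(k₂+k₁·C_M).
Integrating from C_{M0} to C_M: C_P = (0.487/0.0719)·ln[(0.487+0.0719·5.26)/(0.487+0.0719·0.389)] = 6.773·ln(0.8652/0.5150) = 3.514 mol·L⁻¹.
Then C_N = (C_{M0}−C_M) − C_P = 4.871 − 3.514 = 1.357 mol·L⁻¹.
S̃_{N/P} = C_N/C_P = 1.357/3.514 = 0.386.

0.386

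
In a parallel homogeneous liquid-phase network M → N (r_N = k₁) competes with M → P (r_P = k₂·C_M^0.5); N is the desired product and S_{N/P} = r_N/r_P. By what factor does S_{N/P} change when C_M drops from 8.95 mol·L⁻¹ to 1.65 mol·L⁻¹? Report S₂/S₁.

S_{N/P} = (k₁/k₂)·C_M^-0.5, so S₂/S₁ = (C_{M,2}/C_{M,1})^-0.5.
= (1.65/8.95)^(-0.5) = (0.1844)^(-0.5) = 2.33.
Selectivity toward N rises as C_M falls — low-concentration operation is favoured.

2.33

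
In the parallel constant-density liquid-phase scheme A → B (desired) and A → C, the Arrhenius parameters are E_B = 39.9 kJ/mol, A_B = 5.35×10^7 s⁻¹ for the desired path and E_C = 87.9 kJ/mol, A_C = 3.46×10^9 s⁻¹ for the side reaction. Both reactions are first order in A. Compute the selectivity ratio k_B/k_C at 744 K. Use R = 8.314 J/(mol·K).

k_B/k_C = (A_B/A_C)·exp[−(E_B−E_C)/(RT)] = (A_B/A_C)·exp[(E_C−E_B)/(RT)].
(E_C−E_B)/(RT) = (87.9−39.9)×10³/(8.314×744) = 48000/6186 = 7.760.
k_B/k_C = (5.35×10^7/3.46×10^9)·exp(7.760) = 0.01546 × 2345 = 36.3.
Since E_B < E_C, lowering the temperature improves selectivity toward B.

36.3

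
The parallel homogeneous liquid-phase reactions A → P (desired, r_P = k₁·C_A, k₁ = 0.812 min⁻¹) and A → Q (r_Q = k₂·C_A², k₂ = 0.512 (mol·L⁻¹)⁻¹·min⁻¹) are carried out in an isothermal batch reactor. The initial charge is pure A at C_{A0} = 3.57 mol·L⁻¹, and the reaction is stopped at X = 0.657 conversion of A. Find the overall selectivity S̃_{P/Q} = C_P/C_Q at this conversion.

0.696

C_A = C_{A0}(1−X) = 1.225 mol·L⁻¹.
Along a PFR/batch, dC_P/dC_A = −r_P/(r_P+r_Q) = −k₁/(k₁+k₂·C_A).
Integrating from C_{A0} to C_A: C_P = (0.812/0.512)·ln[(0.812+0.512·3.57)/(0.812+0.512·1.22)] = 1.586·ln(2.640/1.439) = 0.9624 mol·L⁻¹.
C_Q = (C_{A0}−C_A)−C_P = 1.383 mol·L⁻¹; S̃_{P/Q} = 0.9624/1.383 = 0.696.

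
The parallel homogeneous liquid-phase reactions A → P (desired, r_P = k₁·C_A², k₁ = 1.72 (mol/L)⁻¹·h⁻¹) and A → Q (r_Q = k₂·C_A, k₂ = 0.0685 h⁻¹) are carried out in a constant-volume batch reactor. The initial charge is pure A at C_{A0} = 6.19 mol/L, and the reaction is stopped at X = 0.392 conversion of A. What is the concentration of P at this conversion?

C_A = C_{A0}(1−X) = 3.764 mol/L.
Along a PFR/batch, dC_Q/dC_A = −r_Q/(r_P+r_Q) = −k₂/(k₂+k₁·C_A).
Integrating from C_{A0} to C_A: C_Q = (0.0685/1.72)·ln[(0.0685+1.72·6.19)/(0.0685+1.72·3.76)] = 0.03983·ln(10.72/6.542) = 0.01965 mol/L.
Then C_P = (C_{A0}−C_A) − C_Q = 2.426 − 0.01965 = 2.407 mol/L.

2.41 mol/L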